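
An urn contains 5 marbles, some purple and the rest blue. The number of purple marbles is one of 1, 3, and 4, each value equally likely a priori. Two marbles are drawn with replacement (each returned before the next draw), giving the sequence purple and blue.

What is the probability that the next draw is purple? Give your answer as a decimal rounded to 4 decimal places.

For each hypothesis, P(data | H) works out to: P(data | r = 1) = (1/5)(4/5) = 4/25; P(data | r = 3) = (3/5)(2/5) = 6/25; P(data | r = 4) = (4/5)(1/5) = 4/25.
Weighting by the prior gives 1/3 · 4/25 = 4/75, 1/3 · 6/25 = 2/25, 1/3 · 4/25 = 4/75; summing to 14/75.
Normalising, the posterior is P(r = 1 | data) = 2/7, P(r = 3 | data) = 3/7, P(r = 4 | data) = 2/7.
Averaging over the posterior, P(purple next | data) = (1/5)(2/7) + (3/5)(3/7) + (4/5)(2/7) = 19/35.

0.5429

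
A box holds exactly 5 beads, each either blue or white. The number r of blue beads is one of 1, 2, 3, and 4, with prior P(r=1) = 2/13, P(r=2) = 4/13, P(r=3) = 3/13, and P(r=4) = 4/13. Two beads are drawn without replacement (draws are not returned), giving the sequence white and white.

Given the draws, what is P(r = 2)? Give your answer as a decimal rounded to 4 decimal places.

For each hypothesis, P(data | H) works out to: P(data | r = 1) = (4/5)(3/4) = 3/5; P(data | r = 2) = (3/5)(2/4) = 3/10; P(data | r = 3) = (2/5)(1/4) = 1/10; P(data | r = 4) = (1/5)(0/4) = 0.
Multiplying each by its prior: 2/13 · 3/5 = 6/65, 4/13 · 3/10 = 6/65, 3/13 · 1/10 = 3/130, 4/13 · 0 = 0; these sum to 27/130.
By Bayes' rule, P(r = 2 | data) = (6/65) / (27/130) = 4/9.

0.4444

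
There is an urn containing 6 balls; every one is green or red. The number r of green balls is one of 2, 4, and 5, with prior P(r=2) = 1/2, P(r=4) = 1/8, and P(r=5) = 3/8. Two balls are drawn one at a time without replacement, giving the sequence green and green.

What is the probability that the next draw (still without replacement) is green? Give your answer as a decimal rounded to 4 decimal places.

0.6375

The likelihood of the observed sequence under each hypothesis: P(data | r = 2) = (2/6)(1/5) = 1/15; P(data | r = 4) = (4/6)(3/5) = 2/5; P(data | r = 5) = (5/6)(4/5) = 2/3.
Multiplying each by its prior: 1/2 · 1/15 = 1/30, 1/8 · 2/5 = 1/20, 3/8 · 2/3 = 1/4; summing to 1/3.
Dividing through by the total gives posterior P(r = 2 | data) = 1/10, P(r = 4 | data) = 3/20, P(r = 5 | data) = 3/4.
The predictive probability is P(green next | data) = (0)(1/10) + (1/2)(3/20) + (3/4)(3/4) = 51/80.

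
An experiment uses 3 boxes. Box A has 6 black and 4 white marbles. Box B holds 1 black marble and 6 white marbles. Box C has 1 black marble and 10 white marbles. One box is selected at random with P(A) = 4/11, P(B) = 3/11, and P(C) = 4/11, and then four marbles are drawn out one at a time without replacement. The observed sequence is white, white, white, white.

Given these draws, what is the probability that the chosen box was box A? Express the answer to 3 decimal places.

0.005

For each hypothesis, P(data | H) works out to: P(data | box A) = (4/10)(3/9)(2/8)(1/7) = 0.0047619; P(data | box B) = (6/7)(5/6)(4/5)(3/4) = 0.42857; P(data | box C) = (10/11)(9/10)(8/9)(7/8) = 0.63636.
Multiplying each by its prior: 4/11 · 0.0047619 = 0.0017316, 3/11 · 0.42857 = 0.11688, 4/11 · 0.63636 = 0.2314; summing to 0.35002.
By Bayes' rule, P(box A | data) = (0.0017316) / (0.35002) = 0.0049472.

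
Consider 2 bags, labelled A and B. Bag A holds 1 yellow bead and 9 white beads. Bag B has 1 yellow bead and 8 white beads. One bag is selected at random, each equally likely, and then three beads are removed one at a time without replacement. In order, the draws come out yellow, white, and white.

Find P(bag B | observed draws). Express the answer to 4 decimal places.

Compute the likelihood of the observed sequence for each case: P(data | bag A) = (1/10)(9/9)(8/8) = 1/10; P(data | bag B) = (1/9)(8/8)(7/7) = 1/9.
The prior-weighted likelihoods are 1/2 · 1/10 = 1/20, 1/2 · 1/9 = 1/18; summing to 19/180.
Hence P(bag B | data) = (1/18) / (19/180) = 10/19.

0.5263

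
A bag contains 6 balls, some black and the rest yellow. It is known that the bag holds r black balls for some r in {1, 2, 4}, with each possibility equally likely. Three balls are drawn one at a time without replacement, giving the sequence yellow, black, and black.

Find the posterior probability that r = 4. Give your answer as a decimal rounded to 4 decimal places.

For each hypothesis, P(data | H) works out to: P(data | r = 1) = (5/6)(1/5)(0/4) = 0; P(data | r = 2) = (4/6)(2/5)(1/4) = 1/15; P(data | r = 4) = (2/6)(4/5)(3/4) = 1/5.
The prior-weighted likelihoods are 1/3 · 0 = 0, 1/3 · 1/15 = 1/45, 1/3 · 1/5 = 1/15; summing to 4/45.
Hence P(r = 4 | data) = (1/15) / (4/45) = 3/4.

0.7500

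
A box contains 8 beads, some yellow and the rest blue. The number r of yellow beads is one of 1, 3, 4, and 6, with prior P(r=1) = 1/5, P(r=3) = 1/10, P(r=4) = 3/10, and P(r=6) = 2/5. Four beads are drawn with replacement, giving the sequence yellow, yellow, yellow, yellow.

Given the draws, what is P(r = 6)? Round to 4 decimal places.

0.8590

For each hypothesis, P(data | H) works out to: P(data | r = 1) = (1/8)(1/8)(1/8)(1/8) = 0.00024414; P(data | r = 3) = (3/8)(3/8)(3/8)(3/8) = 0.019775; P(data | r = 4) = (4/8)(4/8)(4/8)(4/8) = 0.0625; P(data | r = 6) = (6/8)(6/8)(6/8)(6/8) = 0.31641.
Weighting by the prior gives 1/5 · 0.00024414 = 4.8828e-05, 1/10 · 0.019775 = 0.0019775, 3/10 · 0.0625 = 0.01875, 2/5 · 0.31641 = 0.12656; with total 0.14734.
By Bayes' rule, P(r = 6 | data) = (0.12656) / (0.14734) = 0.85899.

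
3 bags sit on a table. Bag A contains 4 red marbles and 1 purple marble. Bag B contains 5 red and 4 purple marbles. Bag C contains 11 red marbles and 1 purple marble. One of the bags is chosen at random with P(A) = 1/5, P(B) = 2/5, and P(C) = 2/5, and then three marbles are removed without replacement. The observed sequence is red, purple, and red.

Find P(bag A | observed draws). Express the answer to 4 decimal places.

For each hypothesis, P(data | H) works out to: P(data | bag A) = (4/5)(1/4)(3/3) = 0.2; P(data | bag B) = (5/9)(4/8)(4/7) = 0.15873; P(data | bag C) = (11/12)(1/11)(10/10) = 0.083333.
Weighting by the prior gives 1/5 · 0.2 = 0.04, 2/5 · 0.15873 = 0.063492, 2/5 · 0.083333 = 0.033333; these sum to 0.13683.
Hence P(bag A | data) = (0.04) / (0.13683) = 0.29234.

0.2923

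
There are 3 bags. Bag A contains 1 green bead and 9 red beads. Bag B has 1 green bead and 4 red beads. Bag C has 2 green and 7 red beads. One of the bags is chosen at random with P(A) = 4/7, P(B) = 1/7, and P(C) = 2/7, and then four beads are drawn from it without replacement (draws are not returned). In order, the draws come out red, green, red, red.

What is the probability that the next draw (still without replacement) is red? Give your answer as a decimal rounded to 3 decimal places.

The likelihood of the observed sequence under each hypothesis: P(data | bag A) = (9/10)(1/9)(8/8)(7/7) = 1/10; P(data | bag B) = (4/5)(1/4)(3/3)(2/2) = 1/5; P(data | bag C) = (7/9)(2/8)(6/7)(5/6) = 5/36.
Weighting by the prior gives 4/7 · 1/10 = 2/35, 1/7 · 1/5 = 1/35, 2/7 · 5/36 = 5/126; these sum to 79/630.
Normalising, the posterior is P(bag A | data) = 36/79, P(bag B | data) = 18/79, P(bag C | data) = 25/79.
So P(red next | data) = Σ P(red next | H) P(H | data) = (1)(36/79) + (1)(18/79) + (4/5)(25/79) = 74/79.

0.937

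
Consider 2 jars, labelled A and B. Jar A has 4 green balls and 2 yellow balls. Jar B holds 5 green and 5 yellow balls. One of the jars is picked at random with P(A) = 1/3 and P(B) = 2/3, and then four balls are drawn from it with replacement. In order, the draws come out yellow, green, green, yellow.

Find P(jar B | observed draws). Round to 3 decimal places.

For each hypothesis, P(data | H) works out to: P(data | jar A) = (2/6)(4/6)(4/6)(2/6) = 0.049383; P(data | jar B) = (5/10)(5/10)(5/10)(5/10) = 0.0625.
The prior-weighted likelihoods are 1/3 · 0.049383 = 0.016461, 2/3 · 0.0625 = 0.041667; with total 0.058128.
By Bayes' rule, P(jar B | data) = (0.041667) / (0.058128) = 0.71681.

0.717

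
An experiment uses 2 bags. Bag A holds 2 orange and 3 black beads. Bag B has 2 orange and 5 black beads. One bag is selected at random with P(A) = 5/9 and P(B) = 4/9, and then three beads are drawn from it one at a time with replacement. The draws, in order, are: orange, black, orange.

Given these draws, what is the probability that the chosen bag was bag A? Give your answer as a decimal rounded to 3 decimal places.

0.673

The likelihood of the observed sequence under each hypothesis: P(data | bag A) = (2/5)(3/5)(2/5) = 0.096; P(data | bag B) = (2/7)(5/7)(2/7) = 0.058309.
Weighting by the prior gives 5/9 · 0.096 = 0.053333, 4/9 · 0.058309 = 0.025915; these sum to 0.079248.
Hence P(bag A | data) = (0.053333) / (0.079248) = 0.67299.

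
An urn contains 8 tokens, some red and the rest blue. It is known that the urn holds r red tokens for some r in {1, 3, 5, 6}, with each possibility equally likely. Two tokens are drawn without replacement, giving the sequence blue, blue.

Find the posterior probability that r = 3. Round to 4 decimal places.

Compute the likelihood of the observed sequence for each case: P(data | r = 1) = (7/8)(6/7) = 3/4; P(data | r = 3) = (5/8)(4/7) = 5/14; P(data | r = 5) = (3/8)(2/7) = 3/28; P(data | r = 6) = (2/8)(1/7) = 1/28.
Multiplying each by its prior: 1/4 · 3/4 = 3/16, 1/4 · 5/14 = 5/56, 1/4 · 3/28 = 3/112, 1/4 · 1/28 = 1/112; with total 5/16.
Hence P(r = 3 | data) = (5/56) / (5/16) = 2/7.

0.2857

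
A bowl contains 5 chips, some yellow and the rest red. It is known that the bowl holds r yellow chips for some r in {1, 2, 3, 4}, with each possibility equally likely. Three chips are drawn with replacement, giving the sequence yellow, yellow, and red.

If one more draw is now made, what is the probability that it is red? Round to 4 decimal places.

0.4160

The likelihood of the observed sequence under each hypothesis: P(data | r = 1) = (1/5)(1/5)(4/5) = 4/125; P(data | r = 2) = (2/5)(2/5)(3/5) = 12/125; P(data | r = 3) = (3/5)(3/5)(2/5) = 18/125; P(data | r = 4) = (4/5)(4/5)(1/5) = 16/125.
Weighting by the prior gives 1/4 · 4/125 = 1/125, 1/4 · 12/125 = 3/125, 1/4 · 18/125 = 9/250, 1/4 · 16/125 = 4/125; summing to 1/10.
Normalising, the posterior is P(r = 1 | data) = 2/25, P(r = 2 | data) = 6/25, P(r = 3 | data) = 9/25, P(r = 4 | data) = 8/25.
The predictive probability is P(red next | data) = (4/5)(2/25) + (3/5)(6/25) + (2/5)(9/25) + (1/5)(8/25) = 52/125.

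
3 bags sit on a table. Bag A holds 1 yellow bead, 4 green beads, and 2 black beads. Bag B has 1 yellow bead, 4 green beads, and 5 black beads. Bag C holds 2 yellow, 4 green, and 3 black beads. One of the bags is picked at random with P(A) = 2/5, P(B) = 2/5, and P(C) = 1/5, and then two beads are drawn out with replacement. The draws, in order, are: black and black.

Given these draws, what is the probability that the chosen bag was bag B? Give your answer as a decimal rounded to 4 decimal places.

For each hypothesis, P(data | H) works out to: P(data | bag A) = (2/7)(2/7) = 0.081633; P(data | bag B) = (5/10)(5/10) = 0.25; P(data | bag C) = (3/9)(3/9) = 0.11111.
Weighting by the prior gives 2/5 · 0.081633 = 0.032653, 2/5 · 0.25 = 0.1, 1/5 · 0.11111 = 0.022222; with total 0.15488.
By Bayes' rule, P(bag B | data) = (0.1) / (0.15488) = 0.64568.

0.6457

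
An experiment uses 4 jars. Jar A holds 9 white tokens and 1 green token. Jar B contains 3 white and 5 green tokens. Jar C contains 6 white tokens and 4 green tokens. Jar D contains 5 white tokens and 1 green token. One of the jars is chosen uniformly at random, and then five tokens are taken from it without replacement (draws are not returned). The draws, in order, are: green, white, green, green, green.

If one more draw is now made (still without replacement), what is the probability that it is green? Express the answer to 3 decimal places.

The likelihood of the observed sequence under each hypothesis: P(data | jar A) = (1/10)(9/9)(0/8) = 0; P(data | jar B) = (5/8)(3/7)(4/6)(3/5)(2/4) = 3/56; P(data | jar C) = (4/10)(6/9)(3/8)(2/7)(1/6) = 1/210; P(data | jar D) = (1/6)(5/5)(0/4) = 0.
The prior-weighted likelihoods are 1/4 · 0 = 0, 1/4 · 3/56 = 3/224, 1/4 · 1/210 = 1/840, 1/4 · 0 = 0; summing to 7/480.
Normalising, the posterior is P(jar A | data) = 0, P(jar B | data) = 45/49, P(jar C | data) = 4/49, P(jar D | data) = 0.
So P(green next | data) = Σ P(green next | H) P(H | data) = (1/3)(45/49) + (0)(4/49) = 15/49.

0.306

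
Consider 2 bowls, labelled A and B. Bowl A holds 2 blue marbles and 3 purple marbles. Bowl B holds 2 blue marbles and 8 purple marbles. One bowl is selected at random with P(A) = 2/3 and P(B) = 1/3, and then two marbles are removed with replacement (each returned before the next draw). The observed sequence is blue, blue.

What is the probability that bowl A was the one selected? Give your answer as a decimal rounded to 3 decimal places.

0.889

Compute the likelihood of the observed sequence for each case: P(data | bowl A) = (2/5)(2/5) = 4/25; P(data | bowl B) = (2/10)(2/10) = 1/25.
The prior-weighted likelihoods are 2/3 · 4/25 = 8/75, 1/3 · 1/25 = 1/75; these sum to 3/25.
By Bayes' rule, P(bowl A | data) = (8/75) / (3/25) = 8/9.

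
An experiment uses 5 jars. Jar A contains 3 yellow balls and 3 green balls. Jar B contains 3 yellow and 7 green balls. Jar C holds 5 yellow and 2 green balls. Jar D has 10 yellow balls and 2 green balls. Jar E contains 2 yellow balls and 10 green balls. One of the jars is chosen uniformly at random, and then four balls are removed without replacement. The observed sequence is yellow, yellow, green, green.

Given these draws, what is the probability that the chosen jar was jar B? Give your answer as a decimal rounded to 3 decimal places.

For each hypothesis, P(data | H) works out to: P(data | jar A) = (3/6)(2/5)(3/4)(2/3) = 0.1; P(data | jar B) = (3/10)(2/9)(7/8)(6/7) = 0.05; P(data | jar C) = (5/7)(4/6)(2/5)(1/4) = 0.047619; P(data | jar D) = (10/12)(9/11)(2/10)(1/9) = 0.015152; P(data | jar E) = (2/12)(1/11)(10/10)(9/9) = 0.015152.
Weighting by the prior gives 1/5 · 0.1 = 0.02, 1/5 · 0.05 = 0.01, 1/5 · 0.047619 = 0.0095238, 1/5 · 0.015152 = 0.0030303, 1/5 · 0.015152 = 0.0030303; these sum to 0.045584.
By Bayes' rule, P(jar B | data) = (0.01) / (0.045584) = 0.21937.

0.219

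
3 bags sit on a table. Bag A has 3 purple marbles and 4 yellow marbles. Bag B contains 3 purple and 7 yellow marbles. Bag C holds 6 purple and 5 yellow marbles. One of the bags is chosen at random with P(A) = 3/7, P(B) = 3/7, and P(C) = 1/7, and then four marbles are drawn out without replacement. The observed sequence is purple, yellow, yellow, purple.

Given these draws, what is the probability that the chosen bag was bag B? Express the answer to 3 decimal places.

0.311

Under each hypothesis, the probability of the observed sequence is: P(data | bag A) = (3/7)(4/6)(3/5)(2/4) = 0.085714; P(data | bag B) = (3/10)(7/9)(6/8)(2/7) = 0.05; P(data | bag C) = (6/11)(5/10)(4/9)(5/8) = 0.075758.
Multiplying each by its prior: 3/7 · 0.085714 = 0.036735, 3/7 · 0.05 = 0.021429, 1/7 · 0.075758 = 0.010823; with total 0.068986.
Hence P(bag B | data) = (0.021429) / (0.068986) = 0.31062.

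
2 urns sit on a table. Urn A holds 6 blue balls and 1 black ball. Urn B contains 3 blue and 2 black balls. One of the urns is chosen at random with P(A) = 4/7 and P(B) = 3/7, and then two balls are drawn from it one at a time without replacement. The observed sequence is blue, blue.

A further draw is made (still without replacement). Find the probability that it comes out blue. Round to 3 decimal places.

0.688

Under each hypothesis, the probability of the observed sequence is: P(data | urn A) = (6/7)(5/6) = 5/7; P(data | urn B) = (3/5)(2/4) = 3/10.
The prior-weighted likelihoods are 4/7 · 5/7 = 20/49, 3/7 · 3/10 = 9/70; with total 263/490.
The posterior is then P(urn A | data) = 200/263, P(urn B | data) = 63/263.
So P(blue next | data) = Σ P(blue next | H) P(H | data) = (4/5)(200/263) + (1/3)(63/263) = 181/263.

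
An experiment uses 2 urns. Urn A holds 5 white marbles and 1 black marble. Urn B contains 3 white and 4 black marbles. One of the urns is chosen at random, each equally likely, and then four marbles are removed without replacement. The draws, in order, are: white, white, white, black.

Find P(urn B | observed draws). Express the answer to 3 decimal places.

0.146

Compute the likelihood of the observed sequence for each case: P(data | urn A) = (5/6)(4/5)(3/4)(1/3) = 1/6; P(data | urn B) = (3/7)(2/6)(1/5)(4/4) = 1/35.
Multiplying each by its prior: 1/2 · 1/6 = 1/12, 1/2 · 1/35 = 1/70; these sum to 41/420.
So P(urn B | data) = (1/70) / (41/420) = 6/41.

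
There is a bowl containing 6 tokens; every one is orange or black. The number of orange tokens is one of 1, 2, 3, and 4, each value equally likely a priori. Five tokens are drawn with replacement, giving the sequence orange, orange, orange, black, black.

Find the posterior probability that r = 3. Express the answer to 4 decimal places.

0.3727

The likelihood of the observed sequence under each hypothesis: P(data | r = 1) = (1/6)(1/6)(1/6)(5/6)(5/6) = 0.003215; P(data | r = 2) = (2/6)(2/6)(2/6)(4/6)(4/6) = 0.016461; P(data | r = 3) = (3/6)(3/6)(3/6)(3/6)(3/6) = 0.03125; P(data | r = 4) = (4/6)(4/6)(4/6)(2/6)(2/6) = 0.032922.
Multiplying each by its prior: 1/4 · 0.003215 = 0.00080376, 1/4 · 0.016461 = 0.0041152, 1/4 · 0.03125 = 0.0078125, 1/4 · 0.032922 = 0.0082305; with total 0.020962.
By Bayes' rule, P(r = 3 | data) = (0.0078125) / (0.020962) = 0.3727.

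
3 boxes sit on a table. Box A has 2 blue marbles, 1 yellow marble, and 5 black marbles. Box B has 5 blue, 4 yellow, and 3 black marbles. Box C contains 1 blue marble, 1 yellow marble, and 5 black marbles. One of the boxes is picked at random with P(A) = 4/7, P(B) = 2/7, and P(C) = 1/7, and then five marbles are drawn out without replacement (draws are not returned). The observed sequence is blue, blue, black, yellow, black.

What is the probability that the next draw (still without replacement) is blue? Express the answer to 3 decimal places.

The likelihood of the observed sequence under each hypothesis: P(data | box A) = (2/8)(1/7)(5/6)(1/5)(4/4) = 0.0059524; P(data | box B) = (5/12)(4/11)(3/10)(4/9)(2/8) = 0.0050505; P(data | box C) = (1/7)(0/6) = 0.
Multiplying each by its prior: 4/7 · 0.0059524 = 0.0034014, 2/7 · 0.0050505 = 0.001443, 1/7 · 0 = 0; these sum to 0.0048444.
The posterior is then P(box A | data) = 0.70213, P(box B | data) = 0.29787, P(box C | data) = 0.
So P(blue next | data) = Σ P(blue next | H) P(H | data) = (0)(0.70213) + (3/7)(0.29787) = 0.12766.

0.128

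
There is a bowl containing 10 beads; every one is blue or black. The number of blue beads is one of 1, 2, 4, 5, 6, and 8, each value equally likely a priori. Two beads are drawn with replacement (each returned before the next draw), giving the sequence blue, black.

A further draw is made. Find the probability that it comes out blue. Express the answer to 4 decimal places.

0.4684

Under each hypothesis, the probability of the observed sequence is: P(data | r = 1) = (1/10)(9/10) = 9/100; P(data | r = 2) = (2/10)(8/10) = 4/25; P(data | r = 4) = (4/10)(6/10) = 6/25; P(data | r = 5) = (5/10)(5/10) = 1/4; P(data | r = 6) = (6/10)(4/10) = 6/25; P(data | r = 8) = (8/10)(2/10) = 4/25.
Multiplying each by its prior: 1/6 · 9/100 = 3/200, 1/6 · 4/25 = 2/75, 1/6 · 6/25 = 1/25, 1/6 · 1/4 = 1/24, 1/6 · 6/25 = 1/25, 1/6 · 4/25 = 2/75; summing to 19/100.
Normalising, the posterior is P(r = 1 | data) = 3/38, P(r = 2 | data) = 8/57, P(r = 4 | data) = 4/19, P(r = 5 | data) = 25/114, P(r = 6 | data) = 4/19, P(r = 8 | data) = 8/57.
Averaging over the posterior, P(blue next | data) = (1/10)(3/38) + (1/5)(8/57) + (2/5)(4/19) + (1/2)(25/114) + (3/5)(4/19) + (4/5)(8/57) = 89/190.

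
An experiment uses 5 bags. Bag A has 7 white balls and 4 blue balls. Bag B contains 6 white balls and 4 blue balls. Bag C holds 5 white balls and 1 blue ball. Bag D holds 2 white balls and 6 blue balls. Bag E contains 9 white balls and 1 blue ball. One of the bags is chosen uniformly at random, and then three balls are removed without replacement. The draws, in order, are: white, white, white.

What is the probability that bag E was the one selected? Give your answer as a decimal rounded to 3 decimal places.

Under each hypothesis, the probability of the observed sequence is: P(data | bag A) = (7/11)(6/10)(5/9) = 0.21212; P(data | bag B) = (6/10)(5/9)(4/8) = 0.16667; P(data | bag C) = (5/6)(4/5)(3/4) = 0.5; P(data | bag D) = (2/8)(1/7)(0/6) = 0; P(data | bag E) = (9/10)(8/9)(7/8) = 0.7.
Multiplying each by its prior: 1/5 · 0.21212 = 0.042424, 1/5 · 0.16667 = 0.033333, 1/5 · 0.5 = 0.1, 1/5 · 0 = 0, 1/5 · 0.7 = 0.14; summing to 0.31576.
By Bayes' rule, P(bag E | data) = (0.14) / (0.31576) = 0.44338.

0.443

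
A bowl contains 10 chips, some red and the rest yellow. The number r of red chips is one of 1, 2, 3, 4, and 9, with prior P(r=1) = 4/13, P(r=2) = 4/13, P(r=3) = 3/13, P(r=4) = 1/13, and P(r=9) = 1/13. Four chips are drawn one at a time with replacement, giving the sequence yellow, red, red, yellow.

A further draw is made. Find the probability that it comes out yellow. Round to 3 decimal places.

The likelihood of the observed sequence under each hypothesis: P(data | r = 1) = (9/10)(1/10)(1/10)(9/10) = 0.0081; P(data | r = 2) = (8/10)(2/10)(2/10)(8/10) = 0.0256; P(data | r = 3) = (7/10)(3/10)(3/10)(7/10) = 0.0441; P(data | r = 4) = (6/10)(4/10)(4/10)(6/10) = 0.0576; P(data | r = 9) = (1/10)(9/10)(9/10)(1/10) = 0.0081.
Weighting by the prior gives 4/13 · 0.0081 = 0.0024923, 4/13 · 0.0256 = 0.0078769, 3/13 · 0.0441 = 0.010177, 1/13 · 0.0576 = 0.0044308, 1/13 · 0.0081 = 0.00062308; summing to 0.0256.
Normalising, the posterior is P(r = 1 | data) = 0.097356, P(r = 2 | data) = 0.30769, P(r = 3 | data) = 0.39754, P(r = 4 | data) = 0.17308, P(r = 9 | data) = 0.024339.
So P(yellow next | data) = Σ P(yellow next | H) P(H | data) = (9/10)(0.097356) + (4/5)(0.30769) + (7/10)(0.39754) + (3/5)(0.17308) + (1/10)(0.024339) = 0.71833.

0.718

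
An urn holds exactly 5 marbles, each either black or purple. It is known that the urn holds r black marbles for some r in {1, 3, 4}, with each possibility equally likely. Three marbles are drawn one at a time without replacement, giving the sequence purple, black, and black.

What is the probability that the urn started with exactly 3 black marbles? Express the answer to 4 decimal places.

Compute the likelihood of the observed sequence for each case: P(data | r = 1) = (4/5)(1/4)(0/3) = 0; P(data | r = 3) = (2/5)(3/4)(2/3) = 1/5; P(data | r = 4) = (1/5)(4/4)(3/3) = 1/5.
Weighting by the prior gives 1/3 · 0 = 0, 1/3 · 1/5 = 1/15, 1/3 · 1/5 = 1/15; with total 2/15.
So P(r = 3 | data) = (1/15) / (2/15) = 1/2.

0.5000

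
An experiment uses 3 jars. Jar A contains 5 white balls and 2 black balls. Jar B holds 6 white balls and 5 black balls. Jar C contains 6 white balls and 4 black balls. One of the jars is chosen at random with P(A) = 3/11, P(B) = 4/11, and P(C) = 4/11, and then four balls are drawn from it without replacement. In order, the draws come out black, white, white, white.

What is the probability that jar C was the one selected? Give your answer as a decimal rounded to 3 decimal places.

The likelihood of the observed sequence under each hypothesis: P(data | jar A) = (2/7)(5/6)(4/5)(3/4) = 0.14286; P(data | jar B) = (5/11)(6/10)(5/9)(4/8) = 0.075758; P(data | jar C) = (4/10)(6/9)(5/8)(4/7) = 0.095238.
Multiplying each by its prior: 3/11 · 0.14286 = 0.038961, 4/11 · 0.075758 = 0.027548, 4/11 · 0.095238 = 0.034632; these sum to 0.10114.
So P(jar C | data) = (0.034632) / (0.10114) = 0.34241.

0.342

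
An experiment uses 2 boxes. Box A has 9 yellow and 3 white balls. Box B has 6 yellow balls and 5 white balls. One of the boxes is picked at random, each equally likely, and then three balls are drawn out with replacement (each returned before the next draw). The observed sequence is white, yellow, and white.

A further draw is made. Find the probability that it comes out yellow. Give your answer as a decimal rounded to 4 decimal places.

0.6055

Compute the likelihood of the observed sequence for each case: P(data | box A) = (3/12)(9/12)(3/12) = 0.046875; P(data | box B) = (5/11)(6/11)(5/11) = 0.1127.
Weighting by the prior gives 1/2 · 0.046875 = 0.023438, 1/2 · 0.1127 = 0.056349; these sum to 0.079786.
The posterior is then P(box A | data) = 0.29375, P(box B | data) = 0.70625.
Averaging over the posterior, P(yellow next | data) = (3/4)(0.29375) + (6/11)(0.70625) = 0.60554.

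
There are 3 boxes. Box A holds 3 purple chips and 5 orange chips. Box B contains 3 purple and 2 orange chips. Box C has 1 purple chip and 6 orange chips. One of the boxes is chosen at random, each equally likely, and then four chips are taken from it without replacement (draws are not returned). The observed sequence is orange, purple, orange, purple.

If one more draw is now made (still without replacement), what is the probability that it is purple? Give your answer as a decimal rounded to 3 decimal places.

0.688

For each hypothesis, P(data | H) works out to: P(data | box A) = (5/8)(3/7)(4/6)(2/5) = 1/14; P(data | box B) = (2/5)(3/4)(1/3)(2/2) = 1/10; P(data | box C) = (6/7)(1/6)(5/5)(0/4) = 0.
Weighting by the prior gives 1/3 · 1/14 = 1/42, 1/3 · 1/10 = 1/30, 1/3 · 0 = 0; these sum to 2/35.
Normalising, the posterior is P(box A | data) = 5/12, P(box B | data) = 7/12, P(box C | data) = 0.
The predictive probability is P(purple next | data) = (1/4)(5/12) + (1)(7/12) = 11/16.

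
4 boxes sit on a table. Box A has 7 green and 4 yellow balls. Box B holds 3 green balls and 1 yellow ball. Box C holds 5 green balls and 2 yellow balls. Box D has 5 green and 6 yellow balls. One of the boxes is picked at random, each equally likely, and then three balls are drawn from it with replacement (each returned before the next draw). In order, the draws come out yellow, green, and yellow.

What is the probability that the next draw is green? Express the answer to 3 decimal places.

Under each hypothesis, the probability of the observed sequence is: P(data | box A) = (4/11)(7/11)(4/11) = 0.084147; P(data | box B) = (1/4)(3/4)(1/4) = 0.046875; P(data | box C) = (2/7)(5/7)(2/7) = 0.058309; P(data | box D) = (6/11)(5/11)(6/11) = 0.13524.
The prior-weighted likelihoods are 1/4 · 0.084147 = 0.021037, 1/4 · 0.046875 = 0.011719, 1/4 · 0.058309 = 0.014577, 1/4 · 0.13524 = 0.033809; these sum to 0.081142.
Dividing through by the total gives posterior P(box A | data) = 0.25926, P(box B | data) = 0.14442, P(box C | data) = 0.17965, P(box D | data) = 0.41667.
So P(green next | data) = Σ P(green next | H) P(H | data) = (7/11)(0.25926) + (3/4)(0.14442) + (5/7)(0.17965) + (5/11)(0.41667) = 0.59102.

0.591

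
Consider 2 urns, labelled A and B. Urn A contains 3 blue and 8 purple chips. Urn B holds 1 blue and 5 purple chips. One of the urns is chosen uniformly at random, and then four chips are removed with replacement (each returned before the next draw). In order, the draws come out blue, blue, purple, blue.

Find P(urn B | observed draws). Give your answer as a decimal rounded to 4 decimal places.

0.2073

Under each hypothesis, the probability of the observed sequence is: P(data | urn A) = (3/11)(3/11)(8/11)(3/11) = 0.014753; P(data | urn B) = (1/6)(1/6)(5/6)(1/6) = 0.003858.
The prior-weighted likelihoods are 1/2 · 0.014753 = 0.0073765, 1/2 · 0.003858 = 0.001929; with total 0.0093056.
So P(urn B | data) = (0.001929) / (0.0093056) = 0.2073.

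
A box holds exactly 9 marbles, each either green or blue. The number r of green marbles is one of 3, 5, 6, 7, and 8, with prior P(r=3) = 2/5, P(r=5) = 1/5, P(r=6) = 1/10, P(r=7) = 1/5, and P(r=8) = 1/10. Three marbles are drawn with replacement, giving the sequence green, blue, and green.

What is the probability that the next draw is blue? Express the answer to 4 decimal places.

Under each hypothesis, the probability of the observed sequence is: P(data | r = 3) = (3/9)(6/9)(3/9) = 0.074074; P(data | r = 5) = (5/9)(4/9)(5/9) = 0.13717; P(data | r = 6) = (6/9)(3/9)(6/9) = 0.14815; P(data | r = 7) = (7/9)(2/9)(7/9) = 0.13443; P(data | r = 8) = (8/9)(1/9)(8/9) = 0.087791.
Multiplying each by its prior: 2/5 · 0.074074 = 0.02963, 1/5 · 0.13717 = 0.027435, 1/10 · 0.14815 = 0.014815, 1/5 · 0.13443 = 0.026886, 1/10 · 0.087791 = 0.0087791; with total 0.10754.
Normalising, the posterior is P(r = 3 | data) = 0.27551, P(r = 5 | data) = 0.2551, P(r = 6 | data) = 0.13776, P(r = 7 | data) = 0.25, P(r = 8 | data) = 0.081633.
Averaging over the posterior, P(blue next | data) = (2/3)(0.27551) + (4/9)(0.2551) + (1/3)(0.13776) + (2/9)(0.25) + (1/9)(0.081633) = 0.4076.

0.4076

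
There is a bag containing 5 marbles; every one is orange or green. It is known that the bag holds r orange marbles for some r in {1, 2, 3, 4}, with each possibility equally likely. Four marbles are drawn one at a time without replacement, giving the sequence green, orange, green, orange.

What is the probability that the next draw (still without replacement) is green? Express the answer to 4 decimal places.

0.5000

Compute the likelihood of the observed sequence for each case: P(data | r = 1) = (4/5)(1/4)(3/3)(0/2) = 0; P(data | r = 2) = (3/5)(2/4)(2/3)(1/2) = 1/10; P(data | r = 3) = (2/5)(3/4)(1/3)(2/2) = 1/10; P(data | r = 4) = (1/5)(4/4)(0/3) = 0.
Weighting by the prior gives 1/4 · 0 = 0, 1/4 · 1/10 = 1/40, 1/4 · 1/10 = 1/40, 1/4 · 0 = 0; these sum to 1/20.
Normalising, the posterior is P(r = 1 | data) = 0, P(r = 2 | data) = 1/2, P(r = 3 | data) = 1/2, P(r = 4 | data) = 0.
Averaging over the posterior, P(green next | data) = (1)(1/2) + (0)(1/2) = 1/2.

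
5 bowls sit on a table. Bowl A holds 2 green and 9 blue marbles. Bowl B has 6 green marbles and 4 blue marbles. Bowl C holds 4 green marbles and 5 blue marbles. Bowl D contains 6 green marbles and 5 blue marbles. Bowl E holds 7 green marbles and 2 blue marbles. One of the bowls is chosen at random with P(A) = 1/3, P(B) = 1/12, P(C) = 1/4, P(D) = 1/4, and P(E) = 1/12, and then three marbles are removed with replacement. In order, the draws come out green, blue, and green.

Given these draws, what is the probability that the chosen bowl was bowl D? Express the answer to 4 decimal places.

0.3617

The likelihood of the observed sequence under each hypothesis: P(data | bowl A) = (2/11)(9/11)(2/11) = 0.027047; P(data | bowl B) = (6/10)(4/10)(6/10) = 0.144; P(data | bowl C) = (4/9)(5/9)(4/9) = 0.10974; P(data | bowl D) = (6/11)(5/11)(6/11) = 0.13524; P(data | bowl E) = (7/9)(2/9)(7/9) = 0.13443.
Multiplying each by its prior: 1/3 · 0.027047 = 0.0090158, 1/12 · 0.144 = 0.012, 1/4 · 0.10974 = 0.027435, 1/4 · 0.13524 = 0.033809, 1/12 · 0.13443 = 0.011203; summing to 0.093462.
By Bayes' rule, P(bowl D | data) = (0.033809) / (0.093462) = 0.36174.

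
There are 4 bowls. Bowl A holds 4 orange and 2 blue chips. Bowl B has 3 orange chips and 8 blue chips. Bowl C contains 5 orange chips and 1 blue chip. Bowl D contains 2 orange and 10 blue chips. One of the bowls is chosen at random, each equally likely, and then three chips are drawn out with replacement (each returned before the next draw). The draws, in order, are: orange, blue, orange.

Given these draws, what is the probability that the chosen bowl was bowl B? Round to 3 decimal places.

Under each hypothesis, the probability of the observed sequence is: P(data | bowl A) = (4/6)(2/6)(4/6) = 0.14815; P(data | bowl B) = (3/11)(8/11)(3/11) = 0.054095; P(data | bowl C) = (5/6)(1/6)(5/6) = 0.11574; P(data | bowl D) = (2/12)(10/12)(2/12) = 0.023148.
Multiplying each by its prior: 1/4 · 0.14815 = 0.037037, 1/4 · 0.054095 = 0.013524, 1/4 · 0.11574 = 0.028935, 1/4 · 0.023148 = 0.005787; with total 0.085283.
So P(bowl B | data) = (0.013524) / (0.085283) = 0.15857.

0.159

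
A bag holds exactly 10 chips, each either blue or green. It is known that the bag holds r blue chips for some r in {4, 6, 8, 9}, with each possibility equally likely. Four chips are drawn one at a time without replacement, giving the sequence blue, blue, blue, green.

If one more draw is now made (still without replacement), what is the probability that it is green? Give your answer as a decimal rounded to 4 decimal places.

0.2622

Under each hypothesis, the probability of the observed sequence is: P(data | r = 4) = (4/10)(3/9)(2/8)(6/7) = 1/35; P(data | r = 6) = (6/10)(5/9)(4/8)(4/7) = 2/21; P(data | r = 8) = (8/10)(7/9)(6/8)(2/7) = 2/15; P(data | r = 9) = (9/10)(8/9)(7/8)(1/7) = 1/10.
Weighting by the prior gives 1/4 · 1/35 = 1/140, 1/4 · 2/21 = 1/42, 1/4 · 2/15 = 1/30, 1/4 · 1/10 = 1/40; these sum to 5/56.
Normalising, the posterior is P(r = 4 | data) = 2/25, P(r = 6 | data) = 4/15, P(r = 8 | data) = 28/75, P(r = 9 | data) = 7/25.
So P(green next | data) = Σ P(green next | H) P(H | data) = (5/6)(2/25) + (1/2)(4/15) + (1/6)(28/75) + (0)(7/25) = 59/225.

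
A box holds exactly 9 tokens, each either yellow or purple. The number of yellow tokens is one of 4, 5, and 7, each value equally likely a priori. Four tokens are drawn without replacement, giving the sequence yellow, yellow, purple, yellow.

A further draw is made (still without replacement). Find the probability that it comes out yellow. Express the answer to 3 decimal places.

The likelihood of the observed sequence under each hypothesis: P(data | r = 4) = (4/9)(3/8)(5/7)(2/6) = 5/126; P(data | r = 5) = (5/9)(4/8)(4/7)(3/6) = 5/63; P(data | r = 7) = (7/9)(6/8)(2/7)(5/6) = 5/36.
Multiplying each by its prior: 1/3 · 5/126 = 5/378, 1/3 · 5/63 = 5/189, 1/3 · 5/36 = 5/108; these sum to 65/756.
Dividing through by the total gives posterior P(r = 4 | data) = 2/13, P(r = 5 | data) = 4/13, P(r = 7 | data) = 7/13.
So P(yellow next | data) = Σ P(yellow next | H) P(H | data) = (1/5)(2/13) + (2/5)(4/13) + (4/5)(7/13) = 38/65.

0.585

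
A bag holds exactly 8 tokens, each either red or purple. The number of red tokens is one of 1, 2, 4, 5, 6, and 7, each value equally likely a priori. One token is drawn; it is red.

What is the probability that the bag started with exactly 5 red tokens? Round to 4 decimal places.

For each hypothesis, P(data | H) works out to: P(data | r = 1) = (1/8) = 1/8; P(data | r = 2) = (2/8) = 1/4; P(data | r = 4) = (4/8) = 1/2; P(data | r = 5) = (5/8) = 5/8; P(data | r = 6) = (6/8) = 3/4; P(data | r = 7) = (7/8) = 7/8.
The prior-weighted likelihoods are 1/6 · 1/8 = 1/48, 1/6 · 1/4 = 1/24, 1/6 · 1/2 = 1/12, 1/6 · 5/8 = 5/48, 1/6 · 3/4 = 1/8, 1/6 · 7/8 = 7/48; these sum to 25/48.
Hence P(r = 5 | data) = (5/48) / (25/48) = 1/5.

0.2000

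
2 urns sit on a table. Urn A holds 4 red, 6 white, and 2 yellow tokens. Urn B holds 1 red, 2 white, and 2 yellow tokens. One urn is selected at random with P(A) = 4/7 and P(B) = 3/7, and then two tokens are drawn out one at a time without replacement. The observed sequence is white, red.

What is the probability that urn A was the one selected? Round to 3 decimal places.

For each hypothesis, P(data | H) works out to: P(data | urn A) = (6/12)(4/11) = 2/11; P(data | urn B) = (2/5)(1/4) = 1/10.
Multiplying each by its prior: 4/7 · 2/11 = 8/77, 3/7 · 1/10 = 3/70; summing to 113/770.
So P(urn A | data) = (8/77) / (113/770) = 80/113.

0.708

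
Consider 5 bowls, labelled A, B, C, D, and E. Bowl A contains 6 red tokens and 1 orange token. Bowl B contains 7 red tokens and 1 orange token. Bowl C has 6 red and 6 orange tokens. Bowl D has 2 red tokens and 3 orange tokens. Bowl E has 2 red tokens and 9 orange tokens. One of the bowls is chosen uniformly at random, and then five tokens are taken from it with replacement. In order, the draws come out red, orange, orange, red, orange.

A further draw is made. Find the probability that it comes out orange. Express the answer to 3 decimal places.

0.590

For each hypothesis, P(data | H) works out to: P(data | bowl A) = (6/7)(1/7)(1/7)(6/7)(1/7) = 0.002142; P(data | bowl B) = (7/8)(1/8)(1/8)(7/8)(1/8) = 0.0014954; P(data | bowl C) = (6/12)(6/12)(6/12)(6/12)(6/12) = 0.03125; P(data | bowl D) = (2/5)(3/5)(3/5)(2/5)(3/5) = 0.03456; P(data | bowl E) = (2/11)(9/11)(9/11)(2/11)(9/11) = 0.018106.
Weighting by the prior gives 1/5 · 0.002142 = 0.00042839, 1/5 · 0.0014954 = 0.00029907, 1/5 · 0.03125 = 0.00625, 1/5 · 0.03456 = 0.006912, 1/5 · 0.018106 = 0.0036212; these sum to 0.017511.
The posterior is then P(bowl A | data) = 0.024465, P(bowl B | data) = 0.017079, P(bowl C | data) = 0.35693, P(bowl D | data) = 0.39473, P(bowl E | data) = 0.2068.
Averaging over the posterior, P(orange next | data) = (1/7)(0.024465) + (1/8)(0.017079) + (1/2)(0.35693) + (3/5)(0.39473) + (9/11)(0.2068) = 0.59013.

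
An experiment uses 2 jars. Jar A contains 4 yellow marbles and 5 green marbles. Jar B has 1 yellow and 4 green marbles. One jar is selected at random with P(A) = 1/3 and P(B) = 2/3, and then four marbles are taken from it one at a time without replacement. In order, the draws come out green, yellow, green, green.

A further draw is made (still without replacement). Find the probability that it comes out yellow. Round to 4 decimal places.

The likelihood of the observed sequence under each hypothesis: P(data | jar A) = (5/9)(4/8)(4/7)(3/6) = 5/63; P(data | jar B) = (4/5)(1/4)(3/3)(2/2) = 1/5.
Multiplying each by its prior: 1/3 · 5/63 = 5/189, 2/3 · 1/5 = 2/15; with total 151/945.
Dividing through by the total gives posterior P(jar A | data) = 25/151, P(jar B | data) = 126/151.
So P(yellow next | data) = Σ P(yellow next | H) P(H | data) = (3/5)(25/151) + (0)(126/151) = 15/151.

0.0993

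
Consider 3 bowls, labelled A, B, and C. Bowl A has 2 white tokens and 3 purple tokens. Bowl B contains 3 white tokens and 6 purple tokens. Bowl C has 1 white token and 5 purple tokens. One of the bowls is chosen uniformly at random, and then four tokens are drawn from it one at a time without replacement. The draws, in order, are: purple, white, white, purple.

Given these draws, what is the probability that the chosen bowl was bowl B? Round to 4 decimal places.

0.3731

The likelihood of the observed sequence under each hypothesis: P(data | bowl A) = (3/5)(2/4)(1/3)(2/2) = 0.1; P(data | bowl B) = (6/9)(3/8)(2/7)(5/6) = 0.059524; P(data | bowl C) = (5/6)(1/5)(0/4) = 0.
Multiplying each by its prior: 1/3 · 0.1 = 0.033333, 1/3 · 0.059524 = 0.019841, 1/3 · 0 = 0; summing to 0.053175.
Therefore the posterior P(bowl B | data) = (0.019841) / (0.053175) = 0.37313.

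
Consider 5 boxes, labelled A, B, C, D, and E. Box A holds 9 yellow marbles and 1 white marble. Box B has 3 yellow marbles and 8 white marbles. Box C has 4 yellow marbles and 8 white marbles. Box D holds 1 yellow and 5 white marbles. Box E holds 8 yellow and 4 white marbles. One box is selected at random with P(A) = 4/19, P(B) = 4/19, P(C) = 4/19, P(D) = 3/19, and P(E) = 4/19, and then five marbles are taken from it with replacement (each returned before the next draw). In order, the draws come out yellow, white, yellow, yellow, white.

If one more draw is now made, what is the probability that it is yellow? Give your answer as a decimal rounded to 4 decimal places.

0.5346

Under each hypothesis, the probability of the observed sequence is: P(data | box A) = (9/10)(1/10)(9/10)(9/10)(1/10) = 0.00729; P(data | box B) = (3/11)(8/11)(3/11)(3/11)(8/11) = 0.01073; P(data | box C) = (4/12)(8/12)(4/12)(4/12)(8/12) = 0.016461; P(data | box D) = (1/6)(5/6)(1/6)(1/6)(5/6) = 0.003215; P(data | box E) = (8/12)(4/12)(8/12)(8/12)(4/12) = 0.032922.
The prior-weighted likelihoods are 4/19 · 0.00729 = 0.0015347, 4/19 · 0.01073 = 0.0022588, 4/19 · 0.016461 = 0.0034655, 3/19 · 0.003215 = 0.00050763, 4/19 · 0.032922 = 0.0069309; summing to 0.014698.
Normalising, the posterior is P(box A | data) = 0.10442, P(box B | data) = 0.15369, P(box C | data) = 0.23578, P(box D | data) = 0.034539, P(box E | data) = 0.47157.
The predictive probability is P(yellow next | data) = (9/10)(0.10442) + (3/11)(0.15369) + (1/3)(0.23578) + (1/6)(0.034539) + (2/3)(0.47157) = 0.53462.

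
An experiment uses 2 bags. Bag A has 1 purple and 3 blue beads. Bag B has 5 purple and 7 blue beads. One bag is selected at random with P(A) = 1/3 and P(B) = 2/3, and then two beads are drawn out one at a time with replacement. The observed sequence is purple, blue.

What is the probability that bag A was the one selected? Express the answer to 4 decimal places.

Compute the likelihood of the observed sequence for each case: P(data | bag A) = (1/4)(3/4) = 3/16; P(data | bag B) = (5/12)(7/12) = 35/144.
The prior-weighted likelihoods are 1/3 · 3/16 = 1/16, 2/3 · 35/144 = 35/216; summing to 97/432.
Hence P(bag A | data) = (1/16) / (97/432) = 27/97.

0.2784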